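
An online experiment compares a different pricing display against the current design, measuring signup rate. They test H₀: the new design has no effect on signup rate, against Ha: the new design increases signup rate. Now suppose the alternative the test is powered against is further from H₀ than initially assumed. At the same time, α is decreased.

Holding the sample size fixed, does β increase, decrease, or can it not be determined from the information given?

The first change alone would make β decrease; the second alone would make β increase. Which effect dominates depends on the magnitudes, which are not given.

Cannot be determined from the information given.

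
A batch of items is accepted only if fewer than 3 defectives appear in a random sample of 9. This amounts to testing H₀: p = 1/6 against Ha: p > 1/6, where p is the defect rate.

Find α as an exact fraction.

898223/5038848

The significance level is the probability, assuming p = 1/6, of seeing 3 or more defectives in 9 draws.
Computing the lower-tail complement: 1 − 4140625/5038848 = 898223/5038848.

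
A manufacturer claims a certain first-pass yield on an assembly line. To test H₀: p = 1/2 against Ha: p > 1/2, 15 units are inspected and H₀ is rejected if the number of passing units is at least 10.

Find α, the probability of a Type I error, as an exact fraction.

The Type I error probability is α = P(S ≥ 10) computed under H₀, where S ~ Binomial(15, 1/2).
That's C(15,10) + C(15,11) + C(15,12) + C(15,13) + C(15,14) + C(15,15) over 2^15, i.e. (3003 + 1365 + 455 + 105 + 15 + 1)/32768 = 4944/32768 = 309/2048.

309/2048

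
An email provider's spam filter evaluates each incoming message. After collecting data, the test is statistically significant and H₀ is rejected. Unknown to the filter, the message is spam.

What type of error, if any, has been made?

The conventional null hypothesis here is that the message is legitimate (not spam).
The test rejected a false H₀ — the decision matches the true state.

Neither — the decision is correct.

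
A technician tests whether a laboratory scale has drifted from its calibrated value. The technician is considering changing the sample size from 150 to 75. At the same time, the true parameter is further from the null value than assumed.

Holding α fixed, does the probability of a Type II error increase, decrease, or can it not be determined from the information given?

The first change alone would make β increase; the second alone would make β decrease. Which effect dominates depends on the magnitudes, which are not given.

Cannot be determined from the information given.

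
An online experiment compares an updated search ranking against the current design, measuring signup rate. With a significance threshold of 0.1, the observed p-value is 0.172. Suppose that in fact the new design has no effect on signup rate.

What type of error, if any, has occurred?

The conventional null hypothesis is that the new design has no effect on signup rate.
Since p = 0.172 ≥ α = 0.1, H₀ is not rejected.
H₀ is true (actually the new design has no effect on signup rate).
The decision matches the true state — no error.

Neither — the decision is correct.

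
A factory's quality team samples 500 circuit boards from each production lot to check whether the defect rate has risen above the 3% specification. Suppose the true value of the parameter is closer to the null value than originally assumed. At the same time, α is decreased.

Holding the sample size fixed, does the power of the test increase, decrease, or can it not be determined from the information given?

It decreases.

When the true parameter is near the null value, the test has a harder time distinguishing Ha from H₀. Tightening α shrinks the rejection region. When Ha holds, fewer sample outcomes clear the stricter threshold, so more fall in the acceptance region. Both changes push β in the same direction.
Since power = 1 − β and β increases, power decreases.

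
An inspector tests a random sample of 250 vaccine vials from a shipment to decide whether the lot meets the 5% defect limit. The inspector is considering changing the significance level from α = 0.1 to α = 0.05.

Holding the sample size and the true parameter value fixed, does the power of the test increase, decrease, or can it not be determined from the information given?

It decreases.

Tightening α shrinks the rejection region. When Ha holds, fewer sample outcomes clear the stricter threshold, so more fall in the acceptance region.
Since power = 1 − β and β increases, power decreases.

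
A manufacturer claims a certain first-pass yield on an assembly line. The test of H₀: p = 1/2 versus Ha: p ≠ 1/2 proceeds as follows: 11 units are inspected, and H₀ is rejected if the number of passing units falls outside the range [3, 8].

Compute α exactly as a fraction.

α = P(K ≤ 2 or K ≥ 9 | p = 1/2), K ~ Binomial(11, 1/2).
The two tails are symmetric, so α = 2·(1 + 11 + 55)/2^11 = 134/2048 = 67/1024.

67/1024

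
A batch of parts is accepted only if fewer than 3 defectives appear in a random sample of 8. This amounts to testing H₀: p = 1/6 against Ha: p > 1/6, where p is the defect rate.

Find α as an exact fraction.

α = P(reject H₀ | H₀ true) = P(S ≥ 3 | p = 1/6), S ~ Binomial(8, 1/6).
Computing the lower-tail complement: 1 − 484375/559872 = 75497/559872.

75497/559872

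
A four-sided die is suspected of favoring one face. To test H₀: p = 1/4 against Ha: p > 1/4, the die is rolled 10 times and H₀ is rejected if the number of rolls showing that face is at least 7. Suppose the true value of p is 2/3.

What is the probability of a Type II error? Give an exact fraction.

8675/19683

Under the alternative p = 2/3, S ~ Binomial(10, 2/3); β is the probability the test does not reject, P(S < 7).
Equivalently, β = 1 − P(S ≥ 7) = 8675/19683.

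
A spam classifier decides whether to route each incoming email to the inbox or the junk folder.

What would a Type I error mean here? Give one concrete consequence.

With the conventional null hypothesis that the message is legitimate (not spam):
A Type I error is rejecting H₀ when H₀ is true.
Here that means sending the message to the spam folder when actually the message is legitimate (not spam).

A Type I error would mean concluding that the message is spam when in fact the message is legitimate (not spam). Consequence: a legitimate email — possibly an important one — is hidden in the spam folder.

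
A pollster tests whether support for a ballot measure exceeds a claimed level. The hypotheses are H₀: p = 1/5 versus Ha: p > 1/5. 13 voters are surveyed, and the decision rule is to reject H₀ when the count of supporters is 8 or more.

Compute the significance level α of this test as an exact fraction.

1520533/1220703125

The Type I error probability is α = P(Y ≥ 8) computed under H₀, where Y ~ Binomial(13, 1/5).
Adding the binomial terms for j = 8 through 13 with p = 1/5 yields 1520533/1220703125.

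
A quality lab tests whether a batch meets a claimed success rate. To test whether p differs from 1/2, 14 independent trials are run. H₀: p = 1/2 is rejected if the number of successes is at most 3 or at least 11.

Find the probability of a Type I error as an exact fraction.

α = P(Y ≤ 3 or Y ≥ 11 | p = 1/2), Y ~ Binomial(14, 1/2).
By symmetry, α = 2·P(Y ≤ 3) = 2·(1 + 14 + 91 + 364)/16384 = 940/16384 = 235/4096.

235/4096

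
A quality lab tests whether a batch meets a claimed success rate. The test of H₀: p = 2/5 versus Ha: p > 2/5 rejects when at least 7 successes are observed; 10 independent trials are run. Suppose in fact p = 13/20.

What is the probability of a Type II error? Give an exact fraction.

β = P(fail to reject H₀ | Ha true) = P(K ≤ 6 | p = 13/20), K ~ Binomial(10, 13/20).
Equivalently, β = 1 − P(K ≥ 7) = 1244602838129/2560000000000.

1244602838129/2560000000000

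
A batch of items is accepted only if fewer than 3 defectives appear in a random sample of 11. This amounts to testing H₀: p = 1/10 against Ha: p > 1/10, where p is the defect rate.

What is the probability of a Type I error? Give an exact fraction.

Under H₀, S ~ Binomial(11, 1/10); the Type I error rate is P(S ≥ 3).
Computing the lower-tail complement: 1 − 18208762983/20000000000 = 1791237017/20000000000.

1791237017/20000000000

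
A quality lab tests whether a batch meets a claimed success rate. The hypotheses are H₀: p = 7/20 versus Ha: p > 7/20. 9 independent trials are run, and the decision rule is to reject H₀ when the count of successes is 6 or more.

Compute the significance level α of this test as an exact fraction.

Under H₀, K ~ Binomial(9, 7/20), and α = P(K ≥ 6).
Adding the binomial terms for j = 6 through 9 with p = 7/20 yields 6859289647/128000000000.

6859289647/128000000000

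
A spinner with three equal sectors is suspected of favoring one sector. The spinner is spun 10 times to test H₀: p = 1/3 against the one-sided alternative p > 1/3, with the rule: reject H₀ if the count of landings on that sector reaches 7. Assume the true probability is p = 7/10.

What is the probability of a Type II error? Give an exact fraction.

Under the alternative p = 7/10, S ~ Binomial(10, 7/10); β is the probability the test does not reject, P(S < 7).
Summing C(10,j)·(7/10)^j·(3/10)^{10-j} for j = 0..6 gives 218993301/625000000.

218993301/625000000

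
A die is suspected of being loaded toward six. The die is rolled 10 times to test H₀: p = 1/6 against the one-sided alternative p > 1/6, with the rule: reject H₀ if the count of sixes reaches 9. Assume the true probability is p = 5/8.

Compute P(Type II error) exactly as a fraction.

Under the alternative p = 5/8, K ~ Binomial(10, 5/8); β is the probability the test does not reject, P(K < 9).
Equivalently, β = 1 − P(K ≥ 9) = 1005382449/1073741824.

1005382449/1073741824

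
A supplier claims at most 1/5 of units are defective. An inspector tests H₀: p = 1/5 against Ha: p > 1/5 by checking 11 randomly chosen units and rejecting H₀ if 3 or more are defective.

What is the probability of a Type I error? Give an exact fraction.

3736313/9765625

Under H₀, K ~ Binomial(11, 1/5); the Type I error rate is P(K ≥ 3).
Via the complement, α = 1 − Σ_{j=0}^{2} C(11,j)(1/5)^j(4/5)^{11-j} = 3736313/9765625.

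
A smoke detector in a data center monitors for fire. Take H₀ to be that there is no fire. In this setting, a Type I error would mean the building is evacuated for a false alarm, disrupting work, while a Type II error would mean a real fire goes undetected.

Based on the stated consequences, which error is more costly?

The Type II consequence (a real fire goes undetected) is more severe than the Type I consequence (the building is evacuated for a false alarm, disrupting work).

Type II error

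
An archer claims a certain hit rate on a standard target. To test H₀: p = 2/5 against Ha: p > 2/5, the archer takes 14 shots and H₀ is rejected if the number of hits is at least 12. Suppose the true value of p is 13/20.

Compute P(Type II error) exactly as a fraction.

750447350803558569/819200000000000000

Under the alternative p = 13/20, Y ~ Binomial(14, 13/20); β is the probability the test does not reject, P(Y < 12).
Equivalently, β = 1 − P(Y ≥ 12) = 750447350803558569/819200000000000000.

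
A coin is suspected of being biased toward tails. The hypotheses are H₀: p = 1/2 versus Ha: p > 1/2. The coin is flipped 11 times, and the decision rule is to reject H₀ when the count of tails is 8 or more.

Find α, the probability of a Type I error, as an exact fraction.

α = P(reject H₀ | H₀ true) = P(K ≥ 8 | p = 1/2), with K ~ Binomial(11, 1/2).
Summing the upper tail: (165 + 55 + 11 + 1) / 2^11 = 232/2048 = 29/256.

29/256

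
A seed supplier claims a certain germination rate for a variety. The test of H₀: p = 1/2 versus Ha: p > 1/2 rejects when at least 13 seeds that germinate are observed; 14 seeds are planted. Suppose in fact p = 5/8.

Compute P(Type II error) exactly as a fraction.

4340673464229/4398046511104

β = P(fail to reject H₀ | Ha true) = P(Y ≤ 12 | p = 5/8), Y ~ Binomial(14, 5/8).
Summing C(14,j)·(5/8)^j·(3/8)^{14-j} for j = 0..12 gives 4340673464229/4398046511104.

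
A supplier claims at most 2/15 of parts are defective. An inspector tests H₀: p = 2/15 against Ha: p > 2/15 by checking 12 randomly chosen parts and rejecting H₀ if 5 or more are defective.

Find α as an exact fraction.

The significance level is the probability, assuming p = 2/15, of seeing 5 or more defectives in 12 draws.
Computing the lower-tail complement: 1 − 8521938842287/8649755859375 = 127817017088/8649755859375.

127817017088/8649755859375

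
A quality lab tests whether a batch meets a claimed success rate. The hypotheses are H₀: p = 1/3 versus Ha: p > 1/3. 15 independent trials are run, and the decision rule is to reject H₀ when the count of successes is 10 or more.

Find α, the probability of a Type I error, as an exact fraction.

122027/14348907

The Type I error probability is α = P(X ≥ 10) computed under H₀, where X ~ Binomial(15, 1/3).
Adding the binomial terms for j = 10 through 15 with p = 1/3 yields 122027/14348907.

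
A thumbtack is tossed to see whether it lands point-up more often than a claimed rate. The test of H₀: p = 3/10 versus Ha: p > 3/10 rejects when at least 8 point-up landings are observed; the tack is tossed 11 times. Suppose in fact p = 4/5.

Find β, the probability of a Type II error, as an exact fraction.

Under the alternative p = 4/5, X ~ Binomial(11, 4/5); β is the probability the test does not reject, P(X < 8).
Adding the binomial probabilities P(X=0)+…+P(X=7) at p = 4/5 gives 12589/78125.

12589/78125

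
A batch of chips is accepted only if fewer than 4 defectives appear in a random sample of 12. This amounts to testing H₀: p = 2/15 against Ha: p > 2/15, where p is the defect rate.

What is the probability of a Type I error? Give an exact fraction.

The significance level is the probability, assuming p = 2/15, of seeing 4 or more defectives in 12 draws.
Via the complement, α = 1 − Σ_{j=0}^{3} C(12,j)(2/15)^j(13/15)^{12-j} = 558522837776/8649755859375.

558522837776/8649755859375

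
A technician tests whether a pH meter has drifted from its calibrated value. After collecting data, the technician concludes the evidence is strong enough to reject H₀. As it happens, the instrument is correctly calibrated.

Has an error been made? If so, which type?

Type I error

The conventional null hypothesis here is that the instrument is correctly calibrated.
H₀ was rejected, but H₀ is actually true.
Rejecting a true null hypothesis is a Type I error (false positive).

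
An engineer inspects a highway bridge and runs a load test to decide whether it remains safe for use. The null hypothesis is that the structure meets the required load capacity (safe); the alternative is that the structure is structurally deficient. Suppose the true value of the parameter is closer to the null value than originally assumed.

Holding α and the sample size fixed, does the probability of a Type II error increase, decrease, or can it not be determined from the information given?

It increases.

A smaller true effect puts the Ha sampling distribution closer to H₀, so more of it falls in the non-rejection region.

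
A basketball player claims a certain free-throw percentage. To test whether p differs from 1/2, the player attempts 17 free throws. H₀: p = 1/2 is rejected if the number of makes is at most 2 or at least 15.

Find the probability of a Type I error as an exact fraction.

α = P(S ≤ 2 or S ≥ 15 | p = 1/2), S ~ Binomial(17, 1/2).
Each tail has probability (1 + 17 + 136)/131072; doubling gives α = 308/131072 = 77/32768.

77/32768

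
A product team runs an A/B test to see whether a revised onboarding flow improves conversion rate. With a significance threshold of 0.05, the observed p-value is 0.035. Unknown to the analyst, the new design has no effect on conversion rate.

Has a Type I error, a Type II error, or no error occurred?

The conventional null hypothesis is that the new design has no effect on conversion rate.
Since p = 0.035 < α = 0.05, H₀ is rejected.
H₀ is true (actually the new design has no effect on conversion rate).
Rejecting a true H₀ is a Type I error.

Type I error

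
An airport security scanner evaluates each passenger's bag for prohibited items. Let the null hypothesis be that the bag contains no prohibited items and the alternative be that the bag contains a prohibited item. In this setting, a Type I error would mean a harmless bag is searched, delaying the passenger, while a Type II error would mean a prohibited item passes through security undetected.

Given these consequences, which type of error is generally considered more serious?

The Type II consequence (a prohibited item passes through security undetected) is more severe than the Type I consequence (a harmless bag is searched, delaying the passenger).

Type II error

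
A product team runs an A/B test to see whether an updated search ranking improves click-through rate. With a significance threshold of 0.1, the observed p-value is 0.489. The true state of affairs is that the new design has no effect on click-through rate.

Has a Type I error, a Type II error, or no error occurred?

The conventional null hypothesis is that the new design has no effect on click-through rate.
Since p = 0.489 ≥ α = 0.1, H₀ is not rejected.
H₀ is true (actually the new design has no effect on click-through rate).
The decision matches the true state — no error.

No error (correct decision).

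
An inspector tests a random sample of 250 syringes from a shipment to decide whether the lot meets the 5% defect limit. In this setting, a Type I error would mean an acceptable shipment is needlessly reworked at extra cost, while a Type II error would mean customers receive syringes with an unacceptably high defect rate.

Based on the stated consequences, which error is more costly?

Type II error

The Type II consequence (customers receive syringes with an unacceptably high defect rate) is more severe than the Type I consequence (an acceptable shipment is needlessly reworked at extra cost).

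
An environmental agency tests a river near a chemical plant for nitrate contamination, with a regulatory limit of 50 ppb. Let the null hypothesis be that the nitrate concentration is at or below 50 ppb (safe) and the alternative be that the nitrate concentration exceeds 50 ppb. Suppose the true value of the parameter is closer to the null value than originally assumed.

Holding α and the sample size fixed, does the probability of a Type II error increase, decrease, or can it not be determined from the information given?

When the true parameter is near the null value, the test has a harder time distinguishing Ha from H₀.

It increases.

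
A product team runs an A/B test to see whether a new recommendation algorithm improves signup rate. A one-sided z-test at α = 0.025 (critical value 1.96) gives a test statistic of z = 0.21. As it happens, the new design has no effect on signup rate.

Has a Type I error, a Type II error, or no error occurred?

The conventional null hypothesis is that the new design has no effect on signup rate.
Since z = 0.21 ≤ z* = 1.96, H₀ is not rejected.
H₀ is true (actually the new design has no effect on signup rate).
The decision matches the true state — no error.

No error — this is a correct decision.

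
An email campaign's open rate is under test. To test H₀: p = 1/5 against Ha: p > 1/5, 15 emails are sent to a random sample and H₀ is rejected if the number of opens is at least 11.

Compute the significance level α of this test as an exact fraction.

α = P(reject H₀ | H₀ true) = P(Y ≥ 11 | p = 1/5), with Y ~ Binomial(15, 1/5).
P(Y ≥ 11) = Σ_{j=11}^{15} C(15,j)·(1/5)^j·(4/5)^{15-j} = 380301/30517578125.

380301/30517578125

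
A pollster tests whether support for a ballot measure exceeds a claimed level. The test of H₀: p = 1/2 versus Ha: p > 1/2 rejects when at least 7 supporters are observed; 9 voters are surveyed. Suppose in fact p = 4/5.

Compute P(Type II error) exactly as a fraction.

511333/1953125

β = P(fail to reject H₀ | Ha true) = P(K ≤ 6 | p = 4/5), K ~ Binomial(9, 4/5).
Adding the binomial probabilities P(K=0)+…+P(K=6) at p = 4/5 gives 511333/1953125.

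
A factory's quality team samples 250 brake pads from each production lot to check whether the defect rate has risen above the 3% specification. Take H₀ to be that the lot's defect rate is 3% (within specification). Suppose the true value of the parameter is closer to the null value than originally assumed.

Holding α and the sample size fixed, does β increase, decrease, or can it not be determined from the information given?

It increases.

A smaller true effect puts the Ha sampling distribution closer to H₀, so more of it falls in the non-rejection region.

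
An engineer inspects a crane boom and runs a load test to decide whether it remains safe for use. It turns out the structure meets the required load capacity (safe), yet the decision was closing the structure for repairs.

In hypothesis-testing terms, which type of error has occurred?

The null hypothesis here is that the structure meets the required load capacity (safe).
'Closing the structure for repairs' corresponds to rejecting H₀.
H₀ was rejected but H₀ is true — a Type I error (false positive).

Type I error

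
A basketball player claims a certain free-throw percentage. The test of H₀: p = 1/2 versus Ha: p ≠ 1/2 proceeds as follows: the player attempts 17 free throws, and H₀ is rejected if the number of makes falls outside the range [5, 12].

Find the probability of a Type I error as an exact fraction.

α = P(S ≤ 4 or S ≥ 13 | p = 1/2), S ~ Binomial(17, 1/2).
The two tails are symmetric, so α = 2·(1 + 17 + 136 + 680 + 2380)/2^17 = 6428/131072 = 1607/32768.

1607/32768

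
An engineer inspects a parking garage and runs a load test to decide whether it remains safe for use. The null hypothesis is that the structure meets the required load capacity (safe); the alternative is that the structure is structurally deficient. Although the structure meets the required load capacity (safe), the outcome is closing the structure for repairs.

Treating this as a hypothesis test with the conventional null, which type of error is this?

Type I error

'Closing the structure for repairs' corresponds to rejecting H₀.
H₀ was rejected but H₀ is true — a Type I error (false positive).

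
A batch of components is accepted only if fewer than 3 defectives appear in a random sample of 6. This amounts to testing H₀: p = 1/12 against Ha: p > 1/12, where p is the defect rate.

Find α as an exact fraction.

14251/1492992

The significance level is the probability, assuming p = 1/12, of seeing 3 or more defectives in 6 draws.
Computing the lower-tail complement: 1 − 1478741/1492992 = 14251/1492992.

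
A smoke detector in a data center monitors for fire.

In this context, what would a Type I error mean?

A Type I error would mean concluding that there is a fire when in fact there is no fire.

With the conventional null hypothesis that there is no fire:
A Type I error is rejecting H₀ when H₀ is true.
Here that means sounding the alarm and evacuating the building when actually there is no fire.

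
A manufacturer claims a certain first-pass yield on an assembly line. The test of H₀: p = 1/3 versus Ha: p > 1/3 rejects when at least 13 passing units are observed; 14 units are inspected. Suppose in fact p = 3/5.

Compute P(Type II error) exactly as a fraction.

6054091612/6103515625

A Type II error is failing to reject when Ha holds: with p = 3/5, β = P(Y ≤ 12).
Summing C(14,j)·(3/5)^j·(2/5)^{14-j} for j = 0..12 gives 6054091612/6103515625.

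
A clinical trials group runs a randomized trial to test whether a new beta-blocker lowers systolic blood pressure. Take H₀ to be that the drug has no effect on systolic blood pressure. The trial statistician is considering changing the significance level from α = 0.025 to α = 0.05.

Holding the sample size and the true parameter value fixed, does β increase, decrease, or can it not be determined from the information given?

It decreases.

A larger α widens the rejection region, so when the alternative is true more outcomes lead to rejection — failing to reject becomes less likely.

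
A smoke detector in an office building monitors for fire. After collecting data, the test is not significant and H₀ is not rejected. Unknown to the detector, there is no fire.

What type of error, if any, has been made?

Neither — the decision is correct.

The conventional null hypothesis here is that there is no fire.
The test retained a true H₀ — the decision matches the true state.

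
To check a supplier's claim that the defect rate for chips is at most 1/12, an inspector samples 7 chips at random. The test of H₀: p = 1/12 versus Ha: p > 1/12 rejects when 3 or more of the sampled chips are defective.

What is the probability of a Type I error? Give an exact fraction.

187213/11943936

The significance level is the probability, assuming p = 1/12, of seeing 3 or more defectives in 7 draws.
Via the complement, α = 1 − Σ_{j=0}^{2} C(7,j)(1/12)^j(11/12)^{7-j} = 187213/11943936.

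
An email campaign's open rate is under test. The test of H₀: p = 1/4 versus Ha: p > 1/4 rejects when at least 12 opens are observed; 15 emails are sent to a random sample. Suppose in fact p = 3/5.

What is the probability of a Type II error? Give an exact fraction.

A Type II error is failing to reject when Ha holds: with p = 3/5, β = P(S ≤ 11).
Equivalently, β = 1 − P(S ≥ 12) = 27755679248/30517578125.

27755679248/30517578125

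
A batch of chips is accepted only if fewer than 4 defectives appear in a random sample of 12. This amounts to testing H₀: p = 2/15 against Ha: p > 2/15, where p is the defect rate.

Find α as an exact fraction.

558522837776/8649755859375

Under H₀, Y ~ Binomial(12, 2/15); the Type I error rate is P(Y ≥ 4).
Via the complement, α = 1 − Σ_{j=0}^{3} C(12,j)(2/15)^j(13/15)^{12-j} = 558522837776/8649755859375.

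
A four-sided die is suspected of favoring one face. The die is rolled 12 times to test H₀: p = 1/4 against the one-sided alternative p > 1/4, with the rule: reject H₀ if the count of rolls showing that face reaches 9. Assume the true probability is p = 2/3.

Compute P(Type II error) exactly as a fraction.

107515/177147

A Type II error is failing to reject when Ha holds: with p = 2/3, β = P(X ≤ 8).
Summing C(12,j)·(2/3)^j·(1/3)^{12-j} for j = 0..8 gives 107515/177147.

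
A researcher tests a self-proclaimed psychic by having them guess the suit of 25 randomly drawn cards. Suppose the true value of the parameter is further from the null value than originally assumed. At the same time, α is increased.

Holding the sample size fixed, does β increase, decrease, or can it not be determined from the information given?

It decreases.

The further the true parameter sits from the null value, the more of the Ha sampling distribution falls in the rejection region. With a larger α the critical value moves toward the center, so more of the Ha sampling distribution lies in the rejection region. Both changes push β in the same direction.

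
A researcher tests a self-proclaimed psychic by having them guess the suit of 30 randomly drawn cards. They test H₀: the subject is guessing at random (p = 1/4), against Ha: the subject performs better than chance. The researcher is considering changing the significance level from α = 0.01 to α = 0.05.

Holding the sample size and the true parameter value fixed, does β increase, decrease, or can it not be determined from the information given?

It decreases.

With a larger α the critical value moves toward the center, so more of the Ha sampling distribution lies in the rejection region.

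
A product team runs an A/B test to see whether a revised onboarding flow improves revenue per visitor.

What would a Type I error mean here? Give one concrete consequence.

A Type I error would mean concluding that the new design increases revenue per visitor when in fact the new design has no effect on revenue per visitor. Consequence: engineering effort is spent shipping a change that doesn't actually help.

With the conventional null hypothesis that the new design has no effect on revenue per visitor:
A Type I error is rejecting H₀ when H₀ is true.
Here that means shipping the new feature to all users when actually the new design has no effect on revenue per visitor.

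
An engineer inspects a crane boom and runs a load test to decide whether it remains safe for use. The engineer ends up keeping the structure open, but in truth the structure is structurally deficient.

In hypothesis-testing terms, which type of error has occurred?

Type II error

The null hypothesis here is that the structure meets the required load capacity (safe).
'Keeping the structure open' corresponds to failing to reject H₀.
H₀ was not rejected but H₀ is false — a Type II error (false negative).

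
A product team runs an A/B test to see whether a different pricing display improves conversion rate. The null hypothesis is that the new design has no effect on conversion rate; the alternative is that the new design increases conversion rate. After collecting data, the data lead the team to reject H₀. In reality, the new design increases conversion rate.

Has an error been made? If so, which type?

No error — this is a correct decision.

The test rejected a false H₀ — the decision matches the true state.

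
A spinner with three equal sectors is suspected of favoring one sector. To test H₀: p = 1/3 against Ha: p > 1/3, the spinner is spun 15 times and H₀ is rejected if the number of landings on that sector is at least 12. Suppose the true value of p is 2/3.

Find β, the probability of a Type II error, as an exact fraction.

11346539/14348907

β = P(fail to reject H₀ | Ha true) = P(Y ≤ 11 | p = 2/3), Y ~ Binomial(15, 2/3).
Summing C(15,j)·(2/3)^j·(1/3)^{15-j} for j = 0..11 gives 11346539/14348907.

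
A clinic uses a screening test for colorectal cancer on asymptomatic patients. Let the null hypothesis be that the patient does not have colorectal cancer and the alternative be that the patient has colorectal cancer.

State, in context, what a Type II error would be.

A Type II error is failing to reject H₀ when H₀ is false.
Here that means clearing the patient as negative when actually the patient has colorectal cancer.

A Type II error would mean concluding that the patient does not have colorectal cancer (or at least failing to establish that the patient has colorectal cancer) when in fact the patient has colorectal cancer.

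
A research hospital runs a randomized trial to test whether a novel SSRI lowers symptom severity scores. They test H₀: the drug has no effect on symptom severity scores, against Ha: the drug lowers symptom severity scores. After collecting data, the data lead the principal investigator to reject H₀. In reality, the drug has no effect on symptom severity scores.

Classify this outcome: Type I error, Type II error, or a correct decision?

H₀ was rejected, but H₀ is actually true.
Rejecting a true null hypothesis is a Type I error (false positive).

Type I error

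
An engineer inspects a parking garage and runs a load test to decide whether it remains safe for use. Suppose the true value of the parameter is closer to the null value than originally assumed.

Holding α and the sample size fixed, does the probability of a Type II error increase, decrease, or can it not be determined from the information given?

It increases.

A smaller true effect puts the Ha sampling distribution closer to H₀, so more of it falls in the non-rejection region.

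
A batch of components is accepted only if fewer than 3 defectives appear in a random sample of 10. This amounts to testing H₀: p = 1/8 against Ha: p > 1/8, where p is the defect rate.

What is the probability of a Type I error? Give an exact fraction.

Under H₀, Y ~ Binomial(10, 1/8); the Type I error rate is P(Y ≥ 3).
Computing the lower-tail complement: 1 − 236356841/268435456 = 32078615/268435456.

32078615/268435456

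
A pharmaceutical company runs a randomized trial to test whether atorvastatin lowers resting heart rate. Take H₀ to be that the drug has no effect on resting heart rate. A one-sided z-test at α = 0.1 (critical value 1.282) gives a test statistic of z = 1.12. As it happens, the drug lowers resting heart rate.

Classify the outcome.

Since z = 1.12 ≤ z* = 1.282, H₀ is not rejected.
H₀ is false (actually the drug lowers resting heart rate).
Failing to reject a false H₀ is a Type II error.

Type II error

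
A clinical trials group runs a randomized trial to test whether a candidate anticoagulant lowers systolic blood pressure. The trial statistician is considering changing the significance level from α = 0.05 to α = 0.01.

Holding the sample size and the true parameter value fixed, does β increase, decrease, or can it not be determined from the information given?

Lowering α raises the bar for rejection; under Ha, the test now fails to reject on outcomes it previously would have rejected.

It increases.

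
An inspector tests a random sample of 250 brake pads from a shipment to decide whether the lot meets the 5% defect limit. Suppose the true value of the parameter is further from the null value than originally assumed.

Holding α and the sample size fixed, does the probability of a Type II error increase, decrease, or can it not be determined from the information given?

The further the true parameter sits from the null value, the more of the Ha sampling distribution falls in the rejection region.

It decreases.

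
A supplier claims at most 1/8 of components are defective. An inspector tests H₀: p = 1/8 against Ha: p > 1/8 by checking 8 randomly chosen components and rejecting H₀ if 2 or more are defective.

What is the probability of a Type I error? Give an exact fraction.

Under H₀, K ~ Binomial(8, 1/8); the Type I error rate is P(K ≥ 2).
α = 1 − P(K ≤ 1) = 1 − 12353145/16777216 = 4424071/16777216.

4424071/16777216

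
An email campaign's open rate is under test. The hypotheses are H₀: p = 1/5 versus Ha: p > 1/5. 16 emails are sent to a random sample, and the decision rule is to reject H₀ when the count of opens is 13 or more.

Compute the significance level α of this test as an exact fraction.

1513/6103515625

The Type I error probability is α = P(X ≥ 13) computed under H₀, where X ~ Binomial(16, 1/5).
Adding the binomial terms for j = 13 through 16 with p = 1/5 yields 1513/6103515625.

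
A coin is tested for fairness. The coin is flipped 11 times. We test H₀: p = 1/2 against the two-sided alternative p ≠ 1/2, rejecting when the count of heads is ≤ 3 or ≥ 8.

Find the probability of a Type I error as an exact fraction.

Under H₀, K ~ Binomial(11, 1/2); α is the probability of landing in either tail, P(K ≤ 3) + P(K ≥ 8).
The two tails are symmetric, so α = 2·(1 + 11 + 55 + 165)/2^11 = 464/2048 = 29/128.

29/128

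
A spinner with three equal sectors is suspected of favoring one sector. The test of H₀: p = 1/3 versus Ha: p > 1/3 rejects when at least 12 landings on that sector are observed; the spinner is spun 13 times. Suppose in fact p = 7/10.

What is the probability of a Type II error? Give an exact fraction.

β = P(fail to reject H₀ | Ha true) = P(S ≤ 11 | p = 7/10), S ~ Binomial(13, 7/10).
Adding the binomial probabilities P(S=0)+…+P(S=11) at p = 7/10 gives 4681650394377/5000000000000.

4681650394377/5000000000000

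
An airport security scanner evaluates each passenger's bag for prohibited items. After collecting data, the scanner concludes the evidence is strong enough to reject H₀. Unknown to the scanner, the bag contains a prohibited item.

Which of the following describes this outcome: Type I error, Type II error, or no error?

The conventional null hypothesis here is that the bag contains no prohibited items.
The test rejected a false H₀ — the decision matches the true state.

No error — this is a correct decision.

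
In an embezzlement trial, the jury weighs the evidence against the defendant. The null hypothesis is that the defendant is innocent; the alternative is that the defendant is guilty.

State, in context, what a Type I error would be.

A Type I error would mean concluding that the defendant is guilty when in fact the defendant is innocent.

A Type I error is rejecting H₀ when H₀ is true.
Here that means convicting the defendant when actually the defendant is innocent.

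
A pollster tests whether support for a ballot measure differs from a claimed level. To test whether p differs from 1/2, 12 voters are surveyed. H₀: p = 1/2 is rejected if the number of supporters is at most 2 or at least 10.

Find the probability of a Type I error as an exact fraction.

α = P(K ≤ 2 or K ≥ 10 | p = 1/2), K ~ Binomial(12, 1/2).
Each tail has probability (1 + 12 + 66)/4096; doubling gives α = 158/4096 = 79/2048.

79/2048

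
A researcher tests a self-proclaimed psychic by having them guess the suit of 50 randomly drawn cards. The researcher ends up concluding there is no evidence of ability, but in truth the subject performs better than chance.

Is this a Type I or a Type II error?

Type II error

The null hypothesis here is that the subject is guessing at random (p = 1/4).
'Concluding there is no evidence of ability' corresponds to failing to reject H₀.
H₀ was not rejected but H₀ is false — a Type II error (false negative).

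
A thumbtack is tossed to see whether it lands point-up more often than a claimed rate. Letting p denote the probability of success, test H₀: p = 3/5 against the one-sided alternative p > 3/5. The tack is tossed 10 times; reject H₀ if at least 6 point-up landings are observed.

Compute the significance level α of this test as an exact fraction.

6182649/9765625

α = P(reject H₀ | H₀ true) = P(Y ≥ 6 | p = 3/5), with Y ~ Binomial(10, 3/5).
Summing C(10,j)(3/5)^j(2/5)^{10−j} for j = 6,…,10 gives 6182649/9765625.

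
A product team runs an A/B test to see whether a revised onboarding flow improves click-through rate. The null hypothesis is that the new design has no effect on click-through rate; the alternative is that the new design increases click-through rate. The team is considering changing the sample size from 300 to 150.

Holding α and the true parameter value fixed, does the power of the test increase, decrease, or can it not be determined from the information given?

Reducing n widens both sampling distributions, so the test has less ability to distinguish Ha from H₀.
Since power = 1 − β and β increases, power decreases.

It decreases.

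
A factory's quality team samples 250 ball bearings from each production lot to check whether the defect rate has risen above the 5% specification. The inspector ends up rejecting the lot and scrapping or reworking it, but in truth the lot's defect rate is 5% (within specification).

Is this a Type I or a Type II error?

The null hypothesis here is that the lot's defect rate is 5% (within specification).
'Rejecting the lot and scrapping or reworking it' corresponds to rejecting H₀.
H₀ was rejected but H₀ is true — a Type I error (false positive).

Type I error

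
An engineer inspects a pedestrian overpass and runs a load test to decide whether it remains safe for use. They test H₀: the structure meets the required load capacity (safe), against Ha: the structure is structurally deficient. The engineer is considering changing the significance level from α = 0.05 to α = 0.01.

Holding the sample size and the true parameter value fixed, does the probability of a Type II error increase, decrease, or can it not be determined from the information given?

Tightening α shrinks the rejection region. When Ha holds, fewer sample outcomes clear the stricter threshold, so more fall in the acceptance region.

It increases.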